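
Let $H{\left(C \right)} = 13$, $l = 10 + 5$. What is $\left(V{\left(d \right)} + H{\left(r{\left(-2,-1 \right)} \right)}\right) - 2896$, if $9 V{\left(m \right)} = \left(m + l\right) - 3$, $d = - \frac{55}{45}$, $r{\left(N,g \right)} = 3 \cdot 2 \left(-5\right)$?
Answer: $- \frac{233426}{81} \approx -2881.8$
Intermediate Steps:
$l = 15$
$r{\left(N,g \right)} = -30$ ($r{\left(N,g \right)} = 6 \left(-5\right) = -30$)
$d = - \frac{11}{9}$ ($d = \left(-55\right) \frac{1}{45} = - \frac{11}{9} \approx -1.2222$)
$V{\left(m \right)} = \frac{4}{3} + \frac{m}{9}$ ($V{\left(m \right)} = \frac{\left(m + 15\right) - 3}{9} = \frac{\left(15 + m\right) - 3}{9} = \frac{12 + m}{9} = \frac{4}{3} + \frac{m}{9}$)
$\left(V{\left(d \right)} + H{\left(r{\left(-2,-1 \right)} \right)}\right) - 2896 = \left(\left(\frac{4}{3} + \frac{1}{9} \left(- \frac{11}{9}\right)\right) + 13\right) - 2896 = \left(\left(\frac{4}{3} - \frac{11}{81}\right) + 13\right) - 2896 = \left(\frac{97}{81} + 13\right) - 2896 = \frac{1150}{81} - 2896 = - \frac{233426}{81}$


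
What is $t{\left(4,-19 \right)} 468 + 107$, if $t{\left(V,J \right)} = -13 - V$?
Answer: $-7849$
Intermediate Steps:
$t{\left(4,-19 \right)} 468 + 107 = \left(-13 - 4\right) 468 + 107 = \left(-17\right) 468 + 107 = -7956 + 107 = -7849$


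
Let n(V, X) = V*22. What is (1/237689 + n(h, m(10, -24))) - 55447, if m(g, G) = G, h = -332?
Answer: -14915222438/237689 ≈ -62751.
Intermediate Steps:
n(V, X) = 22*V
(1/237689 + n(h, m(10, -24))) - 55447 = (1/237689 + 22*(-332)) - 55447 = (1/237689 - 7304) - 55447 = -1736080455/237689 - 55447 = -14915222438/237689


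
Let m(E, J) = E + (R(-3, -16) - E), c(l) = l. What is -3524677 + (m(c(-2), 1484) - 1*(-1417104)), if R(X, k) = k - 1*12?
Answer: -2107601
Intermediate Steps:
R(X, k) = -12 + k (R(X, k) = k - 12 = -12 + k)
m(E, J) = -28 (m(E, J) = E + ((-12 - 16) - E) = E + (-28 - E) = -28)
-3524677 + (m(c(-2), 1484) - 1*(-1417104)) = -3524677 + (-28 - 1*(-1417104)) = -3524677 + (-28 + 1417104) = -3524677 + 1417076 = -2107601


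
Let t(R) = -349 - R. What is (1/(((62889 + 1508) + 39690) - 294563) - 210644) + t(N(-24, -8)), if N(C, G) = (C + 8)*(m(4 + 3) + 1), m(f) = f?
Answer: -40164721741/190476 ≈ -2.1087e+5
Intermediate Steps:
N(C, G) = 64 + 8*C (N(C, G) = (C + 8)*((4 + 3) + 1) = (8 + C)*(7 + 1) = (8 + C)*8 = 64 + 8*C)
(1/(((62889 + 1508) + 39690) - 294563) - 210644) + t(N(-24, -8)) = (1/(((62889 + 1508) + 39690) - 294563) - 210644) + (-349 - (64 + 8*(-24))) = (1/((64397 + 39690) - 294563) - 210644) + (-349 - (64 - 192)) = (1/(104087 - 294563) - 210644) + (-349 - 1*(-128)) = (1/(-190476) - 210644) + (-349 + 128) = (-1/190476 - 210644) - 221 = -40122626545/190476 - 221 = -40164721741/190476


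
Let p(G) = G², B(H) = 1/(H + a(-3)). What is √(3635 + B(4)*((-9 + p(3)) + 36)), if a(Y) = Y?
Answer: √3671 ≈ 60.589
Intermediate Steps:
B(H) = 1/(-3 + H) (B(H) = 1/(H - 3) = 1/(-3 + H))
√(3635 + B(4)*((-9 + p(3)) + 36)) = √(3635 + ((-9 + 3²) + 36)/(-3 + 4)) = √(3635 + ((-9 + 9) + 36)/1) = √(3635 + 1*(0 + 36)) = √(3635 + 1*36) = √(3635 + 36) = √3671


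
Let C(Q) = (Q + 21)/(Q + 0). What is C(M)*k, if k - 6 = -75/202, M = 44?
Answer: 73905/8888 ≈ 8.3151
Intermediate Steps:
C(Q) = (21 + Q)/Q
k = 1137/202 (k = 6 - 75/202 = 1137/202 ≈ 5.6287)
C(M)*k = ((21 + 44)/44)*(1137/202) = ((1/44)*65)*(1137/202) = (65/44)*(1137/202) = 73905/8888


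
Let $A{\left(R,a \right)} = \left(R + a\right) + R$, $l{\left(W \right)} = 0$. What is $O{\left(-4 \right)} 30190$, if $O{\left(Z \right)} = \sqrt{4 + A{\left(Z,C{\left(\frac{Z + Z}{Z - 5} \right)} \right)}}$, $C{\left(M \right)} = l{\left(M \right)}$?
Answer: $60380 i \approx 60380.0 i$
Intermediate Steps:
$C{\left(M \right)} = 0$
$A{\left(R,a \right)} = a + 2 R$
$O{\left(Z \right)} = \sqrt{4 + 2 Z}$ ($O{\left(Z \right)} = \sqrt{4 + \left(0 + 2 Z\right)} = \sqrt{4 + 2 Z}$)
$O{\left(-4 \right)} 30190 = \sqrt{4 + 2 \left(-4\right)} 30190 = \sqrt{4 - 8} \cdot 30190 = \sqrt{-4} \cdot 30190 = 2 i 30190 = 60380 i$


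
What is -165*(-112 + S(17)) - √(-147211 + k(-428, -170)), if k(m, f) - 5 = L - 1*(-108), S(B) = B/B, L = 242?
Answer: 18315 - 2*I*√36714 ≈ 18315.0 - 383.22*I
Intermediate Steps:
S(B) = 1
k(m, f) = 355 (k(m, f) = 5 + (242 - 1*(-108)) = 5 + (242 + 108) = 5 + 350 = 355)
-165*(-112 + S(17)) - √(-147211 + k(-428, -170)) = -165*(-112 + 1) - √(-147211 + 355) = -165*(-111) - √(-146856) = 18315 - 2*I*√36714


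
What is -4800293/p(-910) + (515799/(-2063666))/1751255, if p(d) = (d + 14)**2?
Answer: -8674142620829066587/1450690679936368640 ≈ -5.9793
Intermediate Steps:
p(d) = (14 + d)**2
-4800293/p(-910) + (515799/(-2063666))/1751255 = -4800293/(14 - 910)**2 + (515799/(-2063666))/1751255 = -4800293/((-896)**2) + (515799*(-1/2063666))*(1/1751255) = -4800293/802816 - 515799/2063666*1/1751255 = -4800293*1/802816 - 515799/3614005400830 = -4800293/802816 - 515799/3614005400830 = -8674142620829066587/1450690679936368640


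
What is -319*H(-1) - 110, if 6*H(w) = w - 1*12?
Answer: 3487/6 ≈ 581.17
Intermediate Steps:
H(w) = -2 + w/6 (H(w) = (w - 1*12)/6 = (w - 12)/6 = (-12 + w)/6 = -2 + w/6)
-319*H(-1) - 110 = -319*(-2 + (⅙)*(-1)) - 110 = -319*(-2 - ⅙) - 110 = -319*(-13/6) - 110 = 4147/6 - 110 = 3487/6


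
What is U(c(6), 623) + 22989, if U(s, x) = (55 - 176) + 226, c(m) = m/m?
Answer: 23094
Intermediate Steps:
c(m) = 1
U(s, x) = 105 (U(s, x) = -121 + 226 = 105)
U(c(6), 623) + 22989 = 105 + 22989 = 23094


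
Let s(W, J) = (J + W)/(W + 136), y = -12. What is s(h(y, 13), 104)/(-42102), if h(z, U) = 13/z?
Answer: -1235/68163138 ≈ -1.8118e-5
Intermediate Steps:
s(W, J) = (J + W)/(136 + W)
s(h(y, 13), 104)/(-42102) = ((104 + 13/(-12))/(136 + 13/(-12)))/(-42102) = ((104 + 13*(-1/12))/(136 + 13*(-1/12)))*(-1/42102) = ((104 - 13/12)/(136 - 13/12))*(-1/42102) = ((1235/12)/(1619/12))*(-1/42102) = ((12/1619)*(1235/12))*(-1/42102) = (1235/1619)*(-1/42102) = -1235/68163138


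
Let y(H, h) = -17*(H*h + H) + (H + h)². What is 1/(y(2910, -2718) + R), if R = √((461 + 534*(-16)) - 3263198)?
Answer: 44815618/6025318851256199 - I*√3271281/18075956553768597 ≈ 7.4379e-9 - 1.0006e-13*I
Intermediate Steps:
y(H, h) = (H + h)² - 17*H - 17*H*h (y(H, h) = -17*(H + H*h) + (H + h)² = (-17*H - 17*H*h) + (H + h)² = (H + h)² - 17*H - 17*H*h)
R = I*√3271281 (R = √((461 - 8544) - 3263198) = √(-8083 - 3263198) = √(-3271281) = I*√3271281 ≈ 1808.7*I)
1/(y(2910, -2718) + R) = 1/(((2910 - 2718)² - 17*2910 - 17*2910*(-2718)) + I*√3271281) = 1/((192² - 49470 + 134459460) + I*√3271281) = 1/((36864 - 49470 + 134459460) + I*√3271281) = 1/(134446854 + I*√3271281)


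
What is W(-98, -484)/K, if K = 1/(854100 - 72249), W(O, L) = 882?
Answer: 689592582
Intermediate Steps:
K = 1/781851 ≈ 1.2790e-6
W(-98, -484)/K = 882/(1/781851) = 882*781851 = 689592582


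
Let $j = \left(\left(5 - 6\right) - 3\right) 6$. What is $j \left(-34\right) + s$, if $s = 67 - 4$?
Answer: $879$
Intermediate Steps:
$j = -24$ ($j = \left(\left(5 - 6\right) - 3\right) 6 = \left(-1 - 3\right) 6 = \left(-4\right) 6 = -24$)
$s = 63$ ($s = 67 - 4 = 63$)
$j \left(-34\right) + s = \left(-24\right) \left(-34\right) + 63 = 816 + 63 = 879$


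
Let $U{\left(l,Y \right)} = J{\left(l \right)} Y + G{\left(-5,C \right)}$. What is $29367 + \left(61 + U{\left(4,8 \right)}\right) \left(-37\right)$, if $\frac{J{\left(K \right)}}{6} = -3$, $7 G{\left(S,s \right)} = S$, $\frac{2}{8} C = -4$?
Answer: $\frac{227251}{7} \approx 32464.0$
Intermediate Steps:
$C = -16$ ($C = 4 \left(-4\right) = -16$)
$G{\left(S,s \right)} = \frac{S}{7}$
$J{\left(K \right)} = -18$ ($J{\left(K \right)} = 6 \left(-3\right) = -18$)
$U{\left(l,Y \right)} = - \frac{5}{7} - 18 Y$ ($U{\left(l,Y \right)} = - 18 Y + \frac{1}{7} \left(-5\right) = - 18 Y - \frac{5}{7} = - \frac{5}{7} - 18 Y$)
$29367 + \left(61 + U{\left(4,8 \right)}\right) \left(-37\right) = 29367 + \left(61 - \frac{1013}{7}\right) \left(-37\right) = 29367 - - \frac{21682}{7} = 29367 + \frac{21682}{7} = \frac{227251}{7}$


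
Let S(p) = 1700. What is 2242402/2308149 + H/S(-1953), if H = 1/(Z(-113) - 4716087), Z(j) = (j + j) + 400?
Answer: 5992484553612017/6168183595854300 ≈ 0.97152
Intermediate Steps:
Z(j) = 400 + 2*j (Z(j) = 2*j + 400 = 400 + 2*j)
H = -1/4715913 (H = 1/((400 + 2*(-113)) - 4716087) = 1/((400 - 226) - 4716087) = 1/(174 - 4716087) = 1/(-4715913) = -1/4715913 ≈ -2.1205e-7)
2242402/2308149 + H/S(-1953) = 2242402/2308149 - 1/4715913/1700 = 2242402*(1/2308149) - 1/4715913*1/1700 = 2242402/2308149 - 1/8017052100 = 5992484553612017/6168183595854300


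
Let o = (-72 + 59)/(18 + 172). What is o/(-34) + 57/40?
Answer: 18437/12920 ≈ 1.4270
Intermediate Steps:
o = -13/190 ≈ -0.068421
o/(-34) + 57/40 = -13/190/(-34) + 57/40 = -13/190*(-1/34) + 57*(1/40) = 13/6460 + 57/40 = 18437/12920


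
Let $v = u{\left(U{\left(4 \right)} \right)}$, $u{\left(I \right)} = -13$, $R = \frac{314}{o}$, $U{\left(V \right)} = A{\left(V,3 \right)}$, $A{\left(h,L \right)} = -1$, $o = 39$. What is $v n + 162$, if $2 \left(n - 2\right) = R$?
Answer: $\frac{251}{3} \approx 83.667$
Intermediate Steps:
$U{\left(V \right)} = -1$
$R = \frac{314}{39} \approx 8.0513$
$v = -13$
$n = \frac{235}{39}$ ($n = 2 + \frac{1}{2} \cdot \frac{314}{39} = 2 + \frac{157}{39} = \frac{235}{39} \approx 6.0256$)
$v n + 162 = \left(-13\right) \frac{235}{39} + 162 = - \frac{235}{3} + 162 = \frac{251}{3}$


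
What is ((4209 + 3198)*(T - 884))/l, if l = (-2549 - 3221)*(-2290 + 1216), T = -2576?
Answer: -427137/103283 ≈ -4.1356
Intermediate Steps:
l = 6196980 (l = -5770*(-1074) = 6196980)
((4209 + 3198)*(T - 884))/l = ((4209 + 3198)*(-2576 - 884))/6196980 = (7407*(-3460))*(1/6196980) = -25628220*1/6196980 = -427137/103283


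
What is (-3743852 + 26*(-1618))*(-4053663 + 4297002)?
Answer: -921261986880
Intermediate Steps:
(-3743852 + 26*(-1618))*(-4053663 + 4297002) = (-3743852 - 42068)*243339 = -3785920*243339 = -921261986880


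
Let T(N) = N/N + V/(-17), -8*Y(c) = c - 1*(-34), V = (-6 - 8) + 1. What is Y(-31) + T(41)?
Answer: 189/136 ≈ 1.3897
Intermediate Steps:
V = -13 (V = -14 + 1 = -13)
Y(c) = -17/4 - c/8 (Y(c) = -(c - 1*(-34))/8 = -(c + 34)/8 = -(34 + c)/8 = -17/4 - c/8)
T(N) = 30/17 (T(N) = N/N - 13/(-17) = 1 - 13*(-1/17) = 1 + 13/17 = 30/17)
Y(-31) + T(41) = (-17/4 - ⅛*(-31)) + 30/17 = (-17/4 + 31/8) + 30/17 = -3/8 + 30/17 = 189/136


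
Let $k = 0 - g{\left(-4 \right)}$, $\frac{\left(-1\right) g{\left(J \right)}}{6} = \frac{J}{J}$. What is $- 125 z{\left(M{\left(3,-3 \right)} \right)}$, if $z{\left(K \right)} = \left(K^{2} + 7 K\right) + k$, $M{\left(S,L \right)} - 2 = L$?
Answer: $0$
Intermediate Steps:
$g{\left(J \right)} = -6$ ($g{\left(J \right)} = - 6 \frac{J}{J} = \left(-6\right) 1 = -6$)
$M{\left(S,L \right)} = 2 + L$
$k = 6$ ($k = 0 - -6 = 0 + 6 = 6$)
$z{\left(K \right)} = 6 + K^{2} + 7 K$ ($z{\left(K \right)} = \left(K^{2} + 7 K\right) + 6 = 6 + K^{2} + 7 K$)
$- 125 z{\left(M{\left(3,-3 \right)} \right)} = - 125 \left(6 + \left(2 - 3\right)^{2} + 7 \left(2 - 3\right)\right) = - 125 \left(6 + \left(-1\right)^{2} + 7 \left(-1\right)\right) = - 125 \left(6 + 1 - 7\right) = \left(-125\right) 0 = 0$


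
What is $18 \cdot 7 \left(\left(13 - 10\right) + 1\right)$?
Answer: $504$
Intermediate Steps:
$18 \cdot 7 \left(\left(13 - 10\right) + 1\right) = 126 \left(3 + 1\right) = 126 \cdot 4 = 504$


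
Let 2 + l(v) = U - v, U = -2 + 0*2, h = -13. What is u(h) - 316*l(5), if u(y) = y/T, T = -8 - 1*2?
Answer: 28453/10 ≈ 2845.3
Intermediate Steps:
U = -2 (U = -2 + 0 = -2)
l(v) = -4 - v (l(v) = -2 + (-2 - v) = -4 - v)
T = -10 (T = -8 - 2 = -10)
u(y) = -y/10 (u(y) = y/(-10) = y*(-1/10) = -y/10)
u(h) - 316*l(5) = -1/10*(-13) - 316*(-4 - 1*5) = 13/10 - 316*(-4 - 5) = 13/10 - 316*(-9) = 13/10 + 2844 = 28453/10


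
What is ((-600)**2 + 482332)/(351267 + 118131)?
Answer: 421166/234699 ≈ 1.7945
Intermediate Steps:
((-600)**2 + 482332)/(351267 + 118131) = (360000 + 482332)/469398 = 842332*(1/469398) = 421166/234699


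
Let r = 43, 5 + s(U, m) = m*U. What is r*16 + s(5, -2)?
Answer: 673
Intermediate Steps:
s(U, m) = -5 + U*m (s(U, m) = -5 + m*U = -5 + U*m)
r*16 + s(5, -2) = 43*16 + (-5 + 5*(-2)) = 688 + (-5 - 10) = 688 - 15 = 673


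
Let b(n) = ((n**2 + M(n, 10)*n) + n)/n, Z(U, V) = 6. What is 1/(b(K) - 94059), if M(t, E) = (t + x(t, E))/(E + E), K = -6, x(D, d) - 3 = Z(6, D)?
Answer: -20/1881277 ≈ -1.0631e-5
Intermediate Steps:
x(D, d) = 9 (x(D, d) = 3 + 6 = 9)
M(t, E) = (9 + t)/(2*E) (M(t, E) = (t + 9)/(E + E) = (9 + t)/((2*E)) = (9 + t)*(1/(2*E)) = (9 + t)/(2*E))
b(n) = (n + n**2 + n*(9/20 + n/20))/n (b(n) = ((n**2 + ((1/2)*(9 + n)/10)*n) + n)/n = ((n**2 + ((1/2)*(1/10)*(9 + n))*n) + n)/n = ((n**2 + (9/20 + n/20)*n) + n)/n = ((n**2 + n*(9/20 + n/20)) + n)/n = (n + n**2 + n*(9/20 + n/20))/n)
1/(b(K) - 94059) = 1/((29/20 + (21/20)*(-6)) - 94059) = 1/((29/20 - 63/10) - 94059) = 1/(-97/20 - 94059) = 1/(-1881277/20) = -20/1881277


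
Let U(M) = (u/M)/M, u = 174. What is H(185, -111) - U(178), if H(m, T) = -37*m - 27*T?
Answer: -60960103/15842 ≈ -3848.0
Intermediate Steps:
U(M) = 174/M² (U(M) = (174/M)/M = 174/M²)
H(185, -111) - U(178) = (-37*185 - 27*(-111)) - 174/178² = (-6845 + 2997) - 174/31684 = -3848 - 1*87/15842 = -3848 - 87/15842 = -60960103/15842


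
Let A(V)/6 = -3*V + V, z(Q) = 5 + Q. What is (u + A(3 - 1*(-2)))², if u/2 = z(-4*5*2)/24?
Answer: 570025/144 ≈ 3958.5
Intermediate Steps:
A(V) = -12*V (A(V) = 6*(-3*V + V) = 6*(-2*V) = -12*V)
u = -35/12 (u = 2*((5 - 4*5*2)/24) = 2*((5 - 20*2)*(1/24)) = 2*((5 - 40)*(1/24)) = 2*(-35*1/24) = 2*(-35/24) = -35/12 ≈ -2.9167)
(u + A(3 - 1*(-2)))² = (-35/12 - 12*(3 - 1*(-2)))² = (-35/12 - 12*(3 + 2))² = (-35/12 - 12*5)² = (-35/12 - 60)² = (-755/12)² = 570025/144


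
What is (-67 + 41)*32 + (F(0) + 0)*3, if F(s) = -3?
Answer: -841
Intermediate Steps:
(-67 + 41)*32 + (F(0) + 0)*3 = (-67 + 41)*32 + (-3 + 0)*3 = -26*32 - 3*3 = -832 - 9 = -841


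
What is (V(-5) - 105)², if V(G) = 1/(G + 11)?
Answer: 395641/36 ≈ 10990.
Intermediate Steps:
V(G) = 1/(11 + G)
(V(-5) - 105)² = (1/(11 - 5) - 105)² = (1/6 - 105)² = (⅙ - 105)² = (-629/6)² = 395641/36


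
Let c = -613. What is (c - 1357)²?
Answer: 3880900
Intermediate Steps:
(c - 1357)² = (-613 - 1357)² = (-1970)² = 3880900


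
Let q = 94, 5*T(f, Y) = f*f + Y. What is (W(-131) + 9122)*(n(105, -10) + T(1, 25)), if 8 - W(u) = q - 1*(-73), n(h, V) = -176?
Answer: -7654402/5 ≈ -1.5309e+6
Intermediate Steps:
T(f, Y) = Y/5 + f**2/5 (T(f, Y) = (f*f + Y)/5 = (f**2 + Y)/5 = (Y + f**2)/5 = Y/5 + f**2/5)
W(u) = -159 (W(u) = 8 - (94 - 1*(-73)) = 8 - (94 + 73) = 8 - 1*167 = 8 - 167 = -159)
(W(-131) + 9122)*(n(105, -10) + T(1, 25)) = (-159 + 9122)*(-176 + ((1/5)*25 + (1/5)*1**2)) = 8963*(-176 + (5 + (1/5)*1)) = 8963*(-176 + (5 + 1/5)) = 8963*(-176 + 26/5) = 8963*(-854/5) = -7654402/5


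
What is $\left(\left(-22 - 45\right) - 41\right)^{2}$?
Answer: $11664$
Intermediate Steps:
$\left(\left(-22 - 45\right) - 41\right)^{2} = \left(-67 - 41\right)^{2} = \left(-108\right)^{2} = 11664$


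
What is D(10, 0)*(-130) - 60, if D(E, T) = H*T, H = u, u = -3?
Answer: -60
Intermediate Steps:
H = -3
D(E, T) = -3*T
D(10, 0)*(-130) - 60 = -3*0*(-130) - 60 = 0*(-130) - 60 = 0 - 60 = -60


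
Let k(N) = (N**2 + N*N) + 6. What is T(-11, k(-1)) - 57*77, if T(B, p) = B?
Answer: -4400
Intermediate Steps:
k(N) = 6 + 2*N**2 (k(N) = (N**2 + N**2) + 6 = 2*N**2 + 6 = 6 + 2*N**2)
T(-11, k(-1)) - 57*77 = -11 - 57*77 = -11 - 4389 = -4400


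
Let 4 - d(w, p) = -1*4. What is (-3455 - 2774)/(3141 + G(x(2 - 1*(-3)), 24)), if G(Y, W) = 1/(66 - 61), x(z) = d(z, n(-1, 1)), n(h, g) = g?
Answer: -31145/15706 ≈ -1.9830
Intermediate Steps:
d(w, p) = 8 (d(w, p) = 4 - (-1)*4 = 4 - 1*(-4) = 4 + 4 = 8)
x(z) = 8
G(Y, W) = ⅕ (G(Y, W) = 1/5 = ⅕)
(-3455 - 2774)/(3141 + G(x(2 - 1*(-3)), 24)) = (-3455 - 2774)/(3141 + ⅕) = -6229/15706/5 = -6229*5/15706 = -31145/15706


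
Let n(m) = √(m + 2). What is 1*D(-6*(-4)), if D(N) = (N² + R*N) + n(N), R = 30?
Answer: 1296 + √26 ≈ 1301.1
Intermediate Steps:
n(m) = √(2 + m)
D(N) = N² + √(2 + N) + 30*N (D(N) = (N² + 30*N) + √(2 + N) = N² + √(2 + N) + 30*N)
1*D(-6*(-4)) = 1*((-6*(-4))² + √(2 - 6*(-4)) + 30*(-6*(-4))) = 1*(24² + √(2 + 24) + 30*24) = 1*(576 + √26 + 720) = 1*(1296 + √26) = 1296 + √26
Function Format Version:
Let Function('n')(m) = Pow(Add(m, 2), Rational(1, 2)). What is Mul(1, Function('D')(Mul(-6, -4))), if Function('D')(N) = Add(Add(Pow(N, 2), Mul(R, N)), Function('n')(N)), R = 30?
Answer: Add(1296, Pow(26, Rational(1, 2))) ≈ 1301.1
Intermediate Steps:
Function('n')(m) = Pow(Add(2, m), Rational(1, 2))
Function('D')(N) = Add(Pow(N, 2), Pow(Add(2, N), Rational(1, 2)), Mul(30, N)) (Function('D')(N) = Add(Add(Pow(N, 2), Mul(30, N)), Pow(Add(2, N), Rational(1, 2))) = Add(Pow(N, 2), Pow(Add(2, N), Rational(1, 2)), Mul(30, N)))
Mul(1, Function('D')(Mul(-6, -4))) = Mul(1, Add(Pow(Mul(-6, -4), 2), Pow(Add(2, Mul(-6, -4)), Rational(1, 2)), Mul(30, Mul(-6, -4)))) = Mul(1, Add(Pow(24, 2), Pow(Add(2, 24), Rational(1, 2)), Mul(30, 24))) = Mul(1, Add(576, Pow(26, Rational(1, 2)), 720)) = Mul(1, Add(1296, Pow(26, Rational(1, 2)))) = Add(1296, Pow(26, Rational(1, 2)))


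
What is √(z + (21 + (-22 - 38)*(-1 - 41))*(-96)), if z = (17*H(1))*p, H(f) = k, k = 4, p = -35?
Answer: 2*I*√61579 ≈ 496.3*I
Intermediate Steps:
H(f) = 4
z = -2380 (z = (17*4)*(-35) = 68*(-35) = -2380)
√(z + (21 + (-22 - 38)*(-1 - 41))*(-96)) = √(-2380 + (21 + (-22 - 38)*(-1 - 41))*(-96)) = √(-2380 + (21 - 60*(-42))*(-96)) = √(-2380 + (21 + 2520)*(-96)) = √(-2380 + 2541*(-96)) = √(-2380 - 243936) = √(-246316) = 2*I*√61579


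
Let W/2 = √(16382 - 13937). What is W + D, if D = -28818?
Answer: -28818 + 2*√2445 ≈ -28719.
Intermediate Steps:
W = 2*√2445 (W = 2*√(16382 - 13937) = 2*√2445 ≈ 98.894)
W + D = 2*√2445 - 28818 = -28818 + 2*√2445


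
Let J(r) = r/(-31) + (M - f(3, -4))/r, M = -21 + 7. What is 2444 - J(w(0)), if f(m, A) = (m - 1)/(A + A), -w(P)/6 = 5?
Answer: 1817275/744 ≈ 2442.6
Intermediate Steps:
M = -14
w(P) = -30 (w(P) = -6*5 = -30)
f(m, A) = (-1 + m)/(2*A) (f(m, A) = (-1 + m)/((2*A)) = (-1 + m)*(1/(2*A)) = (-1 + m)/(2*A))
J(r) = -55/(4*r) - r/31 (J(r) = r/(-31) + (-14 - (-1 + 3)/(2*(-4)))/r = r*(-1/31) + (-14 - (-1)*2/(2*4))/r = -r/31 + (-14 - 1*(-¼))/r = -r/31 + (-14 + ¼)/r = -r/31 - 55/(4*r) = -55/(4*r) - r/31)
2444 - J(w(0)) = 2444 - (-55/4/(-30) - 1/31*(-30)) = 2444 - (-55/4*(-1/30) + 30/31) = 2444 - (11/24 + 30/31) = 2444 - 1*1061/744 = 2444 - 1061/744 = 1817275/744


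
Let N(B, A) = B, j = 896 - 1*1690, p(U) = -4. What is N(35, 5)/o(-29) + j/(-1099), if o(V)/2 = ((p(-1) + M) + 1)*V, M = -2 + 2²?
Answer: 84517/63742 ≈ 1.3259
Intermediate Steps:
j = -794 (j = 896 - 1690 = -794)
M = 2 (M = -2 + 4 = 2)
o(V) = -2*V (o(V) = 2*(((-4 + 2) + 1)*V) = 2*((-2 + 1)*V) = 2*(-V) = -2*V)
N(35, 5)/o(-29) + j/(-1099) = 35/((-2*(-29))) - 794/(-1099) = 35/58 - 794*(-1/1099) = 35*(1/58) + 794/1099 = 35/58 + 794/1099 = 84517/63742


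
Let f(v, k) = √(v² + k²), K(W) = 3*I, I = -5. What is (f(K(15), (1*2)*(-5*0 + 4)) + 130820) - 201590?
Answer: -70753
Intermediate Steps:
K(W) = -15 (K(W) = 3*(-5) = -15)
f(v, k) = √(k² + v²)
(f(K(15), (1*2)*(-5*0 + 4)) + 130820) - 201590 = (√(((1*2)*(-5*0 + 4))² + (-15)²) + 130820) - 201590 = (√((2*(0 + 4))² + 225) + 130820) - 201590 = (√((2*4)² + 225) + 130820) - 201590 = (√(8² + 225) + 130820) - 201590 = (√(64 + 225) + 130820) - 201590 = (√289 + 130820) - 201590 = (17 + 130820) - 201590 = 130837 - 201590 = -70753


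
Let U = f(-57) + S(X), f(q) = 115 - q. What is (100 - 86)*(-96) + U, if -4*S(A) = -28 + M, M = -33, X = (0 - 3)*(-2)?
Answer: -4627/4 ≈ -1156.8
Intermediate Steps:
X = 6 (X = -3*(-2) = 6)
S(A) = 61/4 (S(A) = -(-28 - 33)/4 = -¼*(-61) = 61/4)
U = 749/4 (U = (115 - 1*(-57)) + 61/4 = (115 + 57) + 61/4 = 172 + 61/4 = 749/4 ≈ 187.25)
(100 - 86)*(-96) + U = (100 - 86)*(-96) + 749/4 = 14*(-96) + 749/4 = -1344 + 749/4 = -4627/4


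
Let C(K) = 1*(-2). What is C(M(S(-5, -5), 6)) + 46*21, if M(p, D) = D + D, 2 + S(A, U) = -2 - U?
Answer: 964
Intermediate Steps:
S(A, U) = -4 - U (S(A, U) = -2 + (-2 - U) = -4 - U)
M(p, D) = 2*D
C(K) = -2
C(M(S(-5, -5), 6)) + 46*21 = -2 + 46*21 = -2 + 966 = 964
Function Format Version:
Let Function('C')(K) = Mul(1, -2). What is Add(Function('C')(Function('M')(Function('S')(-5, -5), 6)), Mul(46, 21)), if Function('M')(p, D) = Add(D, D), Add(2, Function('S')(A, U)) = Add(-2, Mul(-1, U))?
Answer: 964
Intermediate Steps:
Function('S')(A, U) = Add(-4, Mul(-1, U)) (Function('S')(A, U) = Add(-2, Add(-2, Mul(-1, U))) = Add(-4, Mul(-1, U)))
Function('M')(p, D) = Mul(2, D)
Function('C')(K) = -2
Add(Function('C')(Function('M')(Function('S')(-5, -5), 6)), Mul(46, 21)) = Add(-2, Mul(46, 21)) = Add(-2, 966) = 964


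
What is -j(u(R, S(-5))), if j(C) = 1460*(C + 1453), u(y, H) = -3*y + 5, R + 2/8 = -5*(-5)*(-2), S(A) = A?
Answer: -2348775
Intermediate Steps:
R = -201/4 (R = -¼ - 5*(-5)*(-2) = -¼ + 25*(-2) = -¼ - 50 = -201/4 ≈ -50.250)
u(y, H) = 5 - 3*y
j(C) = 2121380 + 1460*C (j(C) = 1460*(1453 + C) = 2121380 + 1460*C)
-j(u(R, S(-5))) = -(2121380 + 1460*(5 - 3*(-201/4))) = -(2121380 + 1460*(5 + 603/4)) = -(2121380 + 1460*(623/4)) = -(2121380 + 227395) = -1*2348775 = -2348775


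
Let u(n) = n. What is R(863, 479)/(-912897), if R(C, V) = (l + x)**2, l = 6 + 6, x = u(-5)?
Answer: -49/912897 ≈ -5.3675e-5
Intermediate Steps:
x = -5
l = 12
R(C, V) = 49 (R(C, V) = (12 - 5)**2 = 7**2 = 49)
R(863, 479)/(-912897) = 49/(-912897) = 49*(-1/912897) = -49/912897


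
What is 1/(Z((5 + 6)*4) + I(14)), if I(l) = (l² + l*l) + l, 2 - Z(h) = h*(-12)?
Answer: 1/936 ≈ 0.0010684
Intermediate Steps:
Z(h) = 2 + 12*h (Z(h) = 2 - h*(-12) = 2 - (-12)*h = 2 + 12*h)
I(l) = l + 2*l² (I(l) = (l² + l²) + l = 2*l² + l = l + 2*l²)
1/(Z((5 + 6)*4) + I(14)) = 1/((2 + 12*((5 + 6)*4)) + 14*(1 + 2*14)) = 1/((2 + 12*(11*4)) + 14*(1 + 28)) = 1/((2 + 12*44) + 14*29) = 1/((2 + 528) + 406) = 1/(530 + 406) = 1/936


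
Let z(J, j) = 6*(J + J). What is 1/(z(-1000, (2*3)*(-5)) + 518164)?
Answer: 1/506164 ≈ 1.9756e-6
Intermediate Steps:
z(J, j) = 12*J (z(J, j) = 6*(2*J) = 12*J)
1/(z(-1000, (2*3)*(-5)) + 518164) = 1/(12*(-1000) + 518164) = 1/(-12000 + 518164) = 1/506164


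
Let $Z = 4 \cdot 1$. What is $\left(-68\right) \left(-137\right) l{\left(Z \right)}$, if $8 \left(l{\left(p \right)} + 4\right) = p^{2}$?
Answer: $-18632$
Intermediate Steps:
$Z = 4$
$l{\left(p \right)} = -4 + \frac{p^{2}}{8}$
$\left(-68\right) \left(-137\right) l{\left(Z \right)} = \left(-68\right) \left(-137\right) \left(-4 + \frac{4^{2}}{8}\right) = 9316 \left(-4 + \frac{1}{8} \cdot 16\right) = 9316 \left(-4 + 2\right) = 9316 \left(-2\right) = -18632$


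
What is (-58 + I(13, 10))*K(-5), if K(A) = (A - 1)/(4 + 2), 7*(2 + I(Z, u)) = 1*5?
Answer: 415/7 ≈ 59.286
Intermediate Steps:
I(Z, u) = -9/7 (I(Z, u) = -2 + (1*5)/7 = -2 + (⅐)*5 = -2 + 5/7 = -9/7)
K(A) = -⅙ + A/6 (K(A) = (-1 + A)/6 = (-1 + A)*(⅙) = -⅙ + A/6)
(-58 + I(13, 10))*K(-5) = (-58 - 9/7)*(-⅙ + (⅙)*(-5)) = -415*(-⅙ - ⅚)/7 = -415/7*(-1) = 415/7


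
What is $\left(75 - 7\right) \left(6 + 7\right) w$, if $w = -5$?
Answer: $-4420$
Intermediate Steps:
$\left(75 - 7\right) \left(6 + 7\right) w = \left(75 - 7\right) \left(6 + 7\right) \left(-5\right) = 68 \cdot 13 \left(-5\right) = 68 \left(-65\right) = -4420$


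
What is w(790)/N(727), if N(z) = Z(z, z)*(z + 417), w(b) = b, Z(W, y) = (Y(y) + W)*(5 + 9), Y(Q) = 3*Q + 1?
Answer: 395/23295272 ≈ 1.6956e-5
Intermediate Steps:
Y(Q) = 1 + 3*Q
Z(W, y) = 14 + 14*W + 42*y (Z(W, y) = ((1 + 3*y) + W)*(5 + 9) = (1 + W + 3*y)*14 = 14 + 14*W + 42*y)
N(z) = (14 + 56*z)*(417 + z) (N(z) = (14 + 14*z + 42*z)*(z + 417) = (14 + 56*z)*(417 + z))
w(790)/N(727) = 790/((14*(1 + 4*727)*(417 + 727))) = 790/((14*(1 + 2908)*1144)) = 790/((14*2909*1144)) = 790/46590544 = 790*(1/46590544) = 395/23295272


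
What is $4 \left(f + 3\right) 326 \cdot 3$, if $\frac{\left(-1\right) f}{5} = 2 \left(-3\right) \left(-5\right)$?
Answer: $-575064$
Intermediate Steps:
$f = -150$ ($f = - 5 \cdot 2 \left(-3\right) \left(-5\right) = - 5 \left(\left(-6\right) \left(-5\right)\right) = \left(-5\right) 30 = -150$)
$4 \left(f + 3\right) 326 \cdot 3 = 4 \left(-150 + 3\right) 326 \cdot 3 = 4 \left(-147\right) 978 = \left(-588\right) 978 = -575064$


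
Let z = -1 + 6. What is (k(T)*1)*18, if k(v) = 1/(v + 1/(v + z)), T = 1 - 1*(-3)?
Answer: 162/37 ≈ 4.3784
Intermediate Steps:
z = 5
T = 4 (T = 1 + 3 = 4)
k(v) = 1/(v + 1/(5 + v)) (k(v) = 1/(v + 1/(v + 5)) = 1/(v + 1/(5 + v)))
(k(T)*1)*18 = (((5 + 4)/(1 + 4² + 5*4))*1)*18 = ((9/(1 + 16 + 20))*1)*18 = ((9/37)*1)*18 = (9/37)*18 = 162/37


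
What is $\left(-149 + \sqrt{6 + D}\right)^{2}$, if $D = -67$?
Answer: $\left(149 - i \sqrt{61}\right)^{2} \approx 22140.0 - 2327.5 i$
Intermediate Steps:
$\left(-149 + \sqrt{6 + D}\right)^{2} = \left(-149 + \sqrt{6 - 67}\right)^{2} = \left(-149 + \sqrt{-61}\right)^{2} = \left(-149 + i \sqrt{61}\right)^{2}$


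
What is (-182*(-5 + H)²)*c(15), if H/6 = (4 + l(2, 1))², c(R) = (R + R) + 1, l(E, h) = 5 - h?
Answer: -810422522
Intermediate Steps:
c(R) = 1 + 2*R (c(R) = 2*R + 1 = 1 + 2*R)
H = 384 (H = 6*(4 + (5 - 1*1))² = 6*(4 + (5 - 1))² = 6*(4 + 4)² = 6*8² = 6*64 = 384)
(-182*(-5 + H)²)*c(15) = (-182*(-5 + 384)²)*(1 + 2*15) = (-182*379²)*(1 + 30) = -182*143641*31 = -26142662*31 = -810422522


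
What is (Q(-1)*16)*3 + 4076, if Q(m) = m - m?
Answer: 4076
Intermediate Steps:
Q(m) = 0
(Q(-1)*16)*3 + 4076 = (0*16)*3 + 4076 = 0*3 + 4076 = 0 + 4076 = 4076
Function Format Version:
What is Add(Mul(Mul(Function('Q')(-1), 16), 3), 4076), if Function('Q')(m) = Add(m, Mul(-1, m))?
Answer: 4076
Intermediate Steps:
Function('Q')(m) = 0
Add(Mul(Mul(Function('Q')(-1), 16), 3), 4076) = Add(Mul(Mul(0, 16), 3), 4076) = Add(Mul(0, 3), 4076) = Add(0, 4076) = 4076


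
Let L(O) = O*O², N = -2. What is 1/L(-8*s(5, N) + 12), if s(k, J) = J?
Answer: 1/21952 ≈ 4.5554e-5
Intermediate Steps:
L(O) = O³
1/L(-8*s(5, N) + 12) = 1/((-8*(-2) + 12)³) = 1/((16 + 12)³) = 1/(28³) = 1/21952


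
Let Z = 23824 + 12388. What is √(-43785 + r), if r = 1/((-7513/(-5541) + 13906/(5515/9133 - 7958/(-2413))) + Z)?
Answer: I*√194162207209158633997002152041546414/2105812373784331 ≈ 209.25*I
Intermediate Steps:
Z = 36212
r = 52940012441/2105812373784331 (r = 1/((-7513/(-5541) + 13906/(5515/9133 - 7958/(-2413))) + 36212) = 1/((-7513*(-1/5541) + 13906/(5515*(1/9133) - 7958*(-1/2413))) + 36212) = 1/((7513/5541 + 13906/(5515/9133 + 7958/2413)) + 36212) = 1/((7513/5541 + 13906/(85988109/22037929)) + 36212) = 1/((7513/5541 + 13906*(22037929/85988109)) + 36212) = 1/((7513/5541 + 306459440674/85988109) + 36212) = 1/(188748643270839/52940012441 + 36212) = 1/(2105812373784331/52940012441) = 52940012441/2105812373784331 ≈ 2.5140e-5)
√(-43785 + r) = √(-43785 + 52940012441/2105812373784331) = √(-92202994733206920394/2105812373784331) = I*√194162207209158633997002152041546414/2105812373784331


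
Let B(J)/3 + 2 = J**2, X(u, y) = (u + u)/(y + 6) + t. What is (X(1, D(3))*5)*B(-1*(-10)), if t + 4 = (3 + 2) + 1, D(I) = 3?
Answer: 9800/3 ≈ 3266.7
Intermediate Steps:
t = 2 (t = -4 + ((3 + 2) + 1) = -4 + (5 + 1) = -4 + 6 = 2)
X(u, y) = 2 + 2*u/(6 + y) (X(u, y) = (u + u)/(y + 6) + 2 = (2*u)/(6 + y) + 2 = 2*u/(6 + y) + 2 = 2 + 2*u/(6 + y))
B(J) = -6 + 3*J**2
(X(1, D(3))*5)*B(-1*(-10)) = ((2*(6 + 1 + 3)/(6 + 3))*5)*(-6 + 3*(-1*(-10))**2) = ((2*10/9)*5)*(-6 + 3*10**2) = ((2*(1/9)*10)*5)*(-6 + 3*100) = ((20/9)*5)*(-6 + 300) = (100/9)*294 = 9800/3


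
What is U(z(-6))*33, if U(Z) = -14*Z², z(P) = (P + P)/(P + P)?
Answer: -462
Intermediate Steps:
z(P) = 1 (z(P) = (2*P)/((2*P)) = (2*P)*(1/(2*P)) = 1)
U(z(-6))*33 = -14*1²*33 = -14*1*33 = -14*33 = -462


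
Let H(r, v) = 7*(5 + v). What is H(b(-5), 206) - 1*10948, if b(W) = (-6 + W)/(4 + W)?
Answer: -9471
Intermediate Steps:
b(W) = (-6 + W)/(4 + W)
H(r, v) = 35 + 7*v
H(b(-5), 206) - 1*10948 = (35 + 7*206) - 1*10948 = (35 + 1442) - 10948 = 1477 - 10948 = -9471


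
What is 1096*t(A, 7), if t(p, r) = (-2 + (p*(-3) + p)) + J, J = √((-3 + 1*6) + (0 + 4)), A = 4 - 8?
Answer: 6576 + 1096*√7 ≈ 9475.8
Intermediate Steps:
A = -4
J = √7 (J = √((-3 + 6) + 4) = √(3 + 4) = √7 ≈ 2.6458)
t(p, r) = -2 + √7 - 2*p (t(p, r) = (-2 + (p*(-3) + p)) + √7 = (-2 + (-3*p + p)) + √7 = (-2 - 2*p) + √7 = -2 + √7 - 2*p)
1096*t(A, 7) = 1096*(-2 + √7 - 2*(-4)) = 1096*(-2 + √7 + 8) = 1096*(6 + √7) = 6576 + 1096*√7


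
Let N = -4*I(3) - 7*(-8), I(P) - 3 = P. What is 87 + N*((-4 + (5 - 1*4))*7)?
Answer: -585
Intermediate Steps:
I(P) = 3 + P
N = 32 (N = -4*(3 + 3) - 7*(-8) = -4*6 + 56 = -24 + 56 = 32)
87 + N*((-4 + (5 - 1*4))*7) = 87 + 32*((-4 + (5 - 1*4))*7) = 87 + 32*((-4 + (5 - 4))*7) = 87 + 32*((-4 + 1)*7) = 87 + 32*(-3*7) = 87 + 32*(-21) = 87 - 672 = -585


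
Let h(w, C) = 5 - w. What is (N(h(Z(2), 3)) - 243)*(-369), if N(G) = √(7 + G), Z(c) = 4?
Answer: 89667 - 738*√2 ≈ 88623.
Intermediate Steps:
(N(h(Z(2), 3)) - 243)*(-369) = (√(7 + (5 - 1*4)) - 243)*(-369) = (√(7 + (5 - 4)) - 243)*(-369) = (√(7 + 1) - 243)*(-369) = (√8 - 243)*(-369) = (2*√2 - 243)*(-369) = (-243 + 2*√2)*(-369) = 89667 - 738*√2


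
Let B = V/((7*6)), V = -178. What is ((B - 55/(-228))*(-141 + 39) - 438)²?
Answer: 65044225/70756 ≈ 919.28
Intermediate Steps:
B = -89/21 (B = -178/(7*6) = -178/42 = -178*1/42 = -89/21 ≈ -4.2381)
((B - 55/(-228))*(-141 + 39) - 438)² = ((-89/21 - 55/(-228))*(-141 + 39) - 438)² = ((-89/21 - 55*(-1/228))*(-102) - 438)² = ((-89/21 + 55/228)*(-102) - 438)² = (-6379/1596*(-102) - 438)² = (108443/266 - 438)² = (-8065/266)² = 65044225/70756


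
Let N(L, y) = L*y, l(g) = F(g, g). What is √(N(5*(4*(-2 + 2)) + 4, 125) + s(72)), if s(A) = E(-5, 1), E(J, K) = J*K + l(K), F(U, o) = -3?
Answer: 2*√123 ≈ 22.181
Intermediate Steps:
l(g) = -3
E(J, K) = -3 + J*K (E(J, K) = J*K - 3 = -3 + J*K)
s(A) = -8 (s(A) = -3 - 5*1 = -3 - 5 = -8)
√(N(5*(4*(-2 + 2)) + 4, 125) + s(72)) = √((5*(4*(-2 + 2)) + 4)*125 - 8) = √((5*(4*0) + 4)*125 - 8) = √((5*0 + 4)*125 - 8) = √((0 + 4)*125 - 8) = √(4*125 - 8) = √(500 - 8) = √492 = 2*√123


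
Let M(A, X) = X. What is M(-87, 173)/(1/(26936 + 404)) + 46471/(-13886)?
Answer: 65678234049/13886 ≈ 4.7298e+6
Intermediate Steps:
M(-87, 173)/(1/(26936 + 404)) + 46471/(-13886) = 173/(1/(26936 + 404)) + 46471/(-13886) = 173/(1/27340) + 46471*(-1/13886) = 173/(1/27340) - 46471/13886 = 173*27340 - 46471/13886 = 4729820 - 46471/13886 = 65678234049/13886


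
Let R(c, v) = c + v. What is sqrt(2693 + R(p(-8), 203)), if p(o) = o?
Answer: 38*sqrt(2) ≈ 53.740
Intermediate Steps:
sqrt(2693 + R(p(-8), 203)) = sqrt(2693 + (-8 + 203)) = sqrt(2693 + 195) = sqrt(2888) = 38*sqrt(2)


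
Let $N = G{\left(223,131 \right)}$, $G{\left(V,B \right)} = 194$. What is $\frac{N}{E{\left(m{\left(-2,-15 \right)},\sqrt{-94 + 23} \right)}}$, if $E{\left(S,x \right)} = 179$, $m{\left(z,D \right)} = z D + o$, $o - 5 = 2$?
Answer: $\frac{194}{179} \approx 1.0838$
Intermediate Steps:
$o = 7$ ($o = 5 + 2 = 7$)
$m{\left(z,D \right)} = 7 + D z$ ($m{\left(z,D \right)} = z D + 7 = D z + 7 = 7 + D z$)
$N = 194$
$\frac{N}{E{\left(m{\left(-2,-15 \right)},\sqrt{-94 + 23} \right)}} = \frac{194}{179}$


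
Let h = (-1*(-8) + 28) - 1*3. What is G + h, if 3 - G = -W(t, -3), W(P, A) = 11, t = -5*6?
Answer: 47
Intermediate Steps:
t = -30
G = 14 (G = 3 - (-1)*11 = 3 - 1*(-11) = 3 + 11 = 14)
h = 33 (h = (8 + 28) - 3 = 36 - 3 = 33)
G + h = 14 + 33 = 47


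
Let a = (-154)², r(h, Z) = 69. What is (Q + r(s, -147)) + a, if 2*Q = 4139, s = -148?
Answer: 51709/2 ≈ 25855.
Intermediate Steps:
Q = 4139/2 (Q = (½)*4139 = 4139/2 ≈ 2069.5)
a = 23716
(Q + r(s, -147)) + a = (4139/2 + 69) + 23716 = 4277/2 + 23716 = 51709/2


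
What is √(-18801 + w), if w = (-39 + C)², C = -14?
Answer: 2*I*√3998 ≈ 126.46*I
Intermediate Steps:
w = 2809 (w = (-39 - 14)² = (-53)² = 2809)
√(-18801 + w) = √(-18801 + 2809) = √(-15992) = 2*I*√3998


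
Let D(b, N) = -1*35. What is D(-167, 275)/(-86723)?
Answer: 5/12389 ≈ 0.00040358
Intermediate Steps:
D(b, N) = -35
D(-167, 275)/(-86723) = -35/(-86723) = -35*(-1/86723) = 5/12389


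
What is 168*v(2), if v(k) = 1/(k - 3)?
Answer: -168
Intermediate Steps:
v(k) = 1/(-3 + k)
168*v(2) = 168/(-3 + 2) = 168/(-1) = 168*(-1) = -168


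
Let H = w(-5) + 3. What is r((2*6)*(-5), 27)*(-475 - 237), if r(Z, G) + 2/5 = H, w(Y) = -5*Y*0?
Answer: -9256/5 ≈ -1851.2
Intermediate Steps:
w(Y) = 0
H = 3 (H = 0 + 3 = 3)
r(Z, G) = 13/5 (r(Z, G) = -⅖ + 3 = 13/5)
r((2*6)*(-5), 27)*(-475 - 237) = 13*(-475 - 237)/5 = (13/5)*(-712) = -9256/5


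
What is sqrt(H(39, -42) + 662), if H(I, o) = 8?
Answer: sqrt(670) ≈ 25.884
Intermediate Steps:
sqrt(H(39, -42) + 662) = sqrt(8 + 662) = sqrt(670)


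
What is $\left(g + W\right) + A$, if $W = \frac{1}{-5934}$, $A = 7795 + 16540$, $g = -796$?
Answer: $\frac{139680425}{5934} \approx 23539.0$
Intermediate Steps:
$A = 24335$
$W = - \frac{1}{5934} \approx -0.00016852$
$\left(g + W\right) + A = \left(-796 - \frac{1}{5934}\right) + 24335 = - \frac{4723465}{5934} + 24335 = \frac{139680425}{5934}$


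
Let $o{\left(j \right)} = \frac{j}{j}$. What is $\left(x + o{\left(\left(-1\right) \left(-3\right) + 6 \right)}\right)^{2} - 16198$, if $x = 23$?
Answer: $-15622$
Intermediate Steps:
$o{\left(j \right)} = 1$
$\left(x + o{\left(\left(-1\right) \left(-3\right) + 6 \right)}\right)^{2} - 16198 = \left(23 + 1\right)^{2} - 16198 = 24^{2} - 16198 = 576 - 16198 = -15622$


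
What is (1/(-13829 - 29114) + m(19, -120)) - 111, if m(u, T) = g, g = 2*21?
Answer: -2963068/42943 ≈ -69.000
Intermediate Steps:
g = 42
m(u, T) = 42
(1/(-13829 - 29114) + m(19, -120)) - 111 = (1/(-13829 - 29114) + 42) - 111 = (1/(-42943) + 42) - 111 = (-1/42943 + 42) - 111 = 1803605/42943 - 111 = -2963068/42943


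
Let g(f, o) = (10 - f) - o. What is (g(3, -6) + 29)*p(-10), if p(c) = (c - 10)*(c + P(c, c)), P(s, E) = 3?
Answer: 5880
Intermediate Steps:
g(f, o) = 10 - f - o
p(c) = (-10 + c)*(3 + c) (p(c) = (c - 10)*(c + 3) = (-10 + c)*(3 + c))
(g(3, -6) + 29)*p(-10) = ((10 - 1*3 - 1*(-6)) + 29)*(-30 + (-10)² - 7*(-10)) = ((10 - 3 + 6) + 29)*(-30 + 100 + 70) = (13 + 29)*140 = 42*140 = 5880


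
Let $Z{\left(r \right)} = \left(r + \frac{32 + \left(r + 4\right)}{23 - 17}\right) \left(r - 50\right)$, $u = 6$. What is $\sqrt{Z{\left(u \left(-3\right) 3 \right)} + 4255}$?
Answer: $\sqrt{10183} \approx 100.91$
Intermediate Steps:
$Z{\left(r \right)} = \left(-50 + r\right) \left(6 + \frac{7 r}{6}\right)$ ($Z{\left(r \right)} = \left(r + \frac{32 + \left(4 + r\right)}{6}\right) \left(-50 + r\right) = \left(r + \left(36 + r\right) \frac{1}{6}\right) \left(-50 + r\right) = \left(r + \left(6 + \frac{r}{6}\right)\right) \left(-50 + r\right) = \left(6 + \frac{7 r}{6}\right) \left(-50 + r\right) = \left(-50 + r\right) \left(6 + \frac{7 r}{6}\right)$)
$\sqrt{Z{\left(u \left(-3\right) 3 \right)} + 4255} = \sqrt{\left(-300 - \frac{157 \cdot 6 \left(-3\right) 3}{3} + \frac{7 \left(6 \left(-3\right) 3\right)^{2}}{6}\right) + 4255} = \sqrt{\left(-300 - \frac{157 \left(\left(-18\right) 3\right)}{3} + \frac{7 \left(\left(-18\right) 3\right)^{2}}{6}\right) + 4255} = \sqrt{\left(-300 - -2826 + \frac{7 \left(-54\right)^{2}}{6}\right) + 4255} = \sqrt{\left(-300 + 2826 + \frac{7}{6} \cdot 2916\right) + 4255} = \sqrt{\left(-300 + 2826 + 3402\right) + 4255} = \sqrt{5928 + 4255} = \sqrt{10183}$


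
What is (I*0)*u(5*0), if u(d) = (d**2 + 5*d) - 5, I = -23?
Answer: 0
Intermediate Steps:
u(d) = -5 + d**2 + 5*d
(I*0)*u(5*0) = (-23*0)*(-5 + (5*0)**2 + 5*(5*0)) = 0*(-5 + 0**2 + 5*0) = 0*(-5 + 0 + 0) = 0*(-5) = 0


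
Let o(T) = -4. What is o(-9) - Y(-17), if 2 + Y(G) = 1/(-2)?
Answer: -3/2 ≈ -1.5000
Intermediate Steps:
Y(G) = -5/2 (Y(G) = -2 + 1/(-2) = -2 - ½ = -5/2)
o(-9) - Y(-17) = -4 - 1*(-5/2) = -4 + 5/2 = -3/2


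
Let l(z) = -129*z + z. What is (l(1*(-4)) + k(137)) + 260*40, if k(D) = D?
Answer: 11049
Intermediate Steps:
l(z) = -128*z
(l(1*(-4)) + k(137)) + 260*40 = (-128*(-4) + 137) + 260*40 = (-128*(-4) + 137) + 10400 = (512 + 137) + 10400 = 649 + 10400 = 11049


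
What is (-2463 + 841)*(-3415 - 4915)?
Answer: 13511260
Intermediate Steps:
(-2463 + 841)*(-3415 - 4915) = -1622*(-8330) = 13511260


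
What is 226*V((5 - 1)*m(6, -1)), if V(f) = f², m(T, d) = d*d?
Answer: 3616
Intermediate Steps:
m(T, d) = d²
226*V((5 - 1)*m(6, -1)) = 226*((5 - 1)*(-1)²)² = 226*(4*1)² = 226*4² = 226*16 = 3616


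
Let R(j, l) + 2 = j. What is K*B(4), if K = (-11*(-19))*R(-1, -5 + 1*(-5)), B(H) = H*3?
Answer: -7524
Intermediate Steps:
R(j, l) = -2 + j
B(H) = 3*H
K = -627 (K = (-11*(-19))*(-2 - 1) = 209*(-3) = -627)
K*B(4) = -1881*4 = -627*12 = -7524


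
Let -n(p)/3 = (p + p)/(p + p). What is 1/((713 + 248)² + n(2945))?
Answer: 1/923518 ≈ 1.0828e-6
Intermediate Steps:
n(p) = -3 (n(p) = -3*(p + p)/(p + p) = -3*2*p/(2*p) = -3*2*p*1/(2*p) = -3*1 = -3)
1/((713 + 248)² + n(2945)) = 1/((713 + 248)² - 3) = 1/(961² - 3) = 1/(923521 - 3) = 1/923518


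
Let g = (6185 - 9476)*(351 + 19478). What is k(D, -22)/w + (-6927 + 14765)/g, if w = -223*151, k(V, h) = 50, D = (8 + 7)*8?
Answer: -3526790924/2197407008847 ≈ -0.0016050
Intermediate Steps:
D = 120 (D = 15*8 = 120)
w = -33673
g = -65257239 (g = -3291*19829 = -65257239)
k(D, -22)/w + (-6927 + 14765)/g = 50/(-33673) + (-6927 + 14765)/(-65257239) = 50*(-1/33673) + 7838*(-1/65257239) = -50/33673 - 7838/65257239 = -3526790924/2197407008847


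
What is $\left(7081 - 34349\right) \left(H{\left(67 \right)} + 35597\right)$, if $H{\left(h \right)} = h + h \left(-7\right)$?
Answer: $-959697260$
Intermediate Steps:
$H{\left(h \right)} = - 6 h$ ($H{\left(h \right)} = h - 7 h = - 6 h$)
$\left(7081 - 34349\right) \left(H{\left(67 \right)} + 35597\right) = \left(7081 - 34349\right) \left(\left(-6\right) 67 + 35597\right) = - 27268 \left(-402 + 35597\right) = \left(-27268\right) 35195 = -959697260$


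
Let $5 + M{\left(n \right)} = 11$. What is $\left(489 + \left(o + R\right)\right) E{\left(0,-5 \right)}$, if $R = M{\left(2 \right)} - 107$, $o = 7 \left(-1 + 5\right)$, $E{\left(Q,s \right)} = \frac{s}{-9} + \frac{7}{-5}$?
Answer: $- \frac{15808}{45} \approx -351.29$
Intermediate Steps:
$M{\left(n \right)} = 6$ ($M{\left(n \right)} = -5 + 11 = 6$)
$E{\left(Q,s \right)} = - \frac{7}{5} - \frac{s}{9}$ ($E{\left(Q,s \right)} = s \left(- \frac{1}{9}\right) + 7 \left(- \frac{1}{5}\right) = - \frac{s}{9} - \frac{7}{5} = - \frac{7}{5} - \frac{s}{9}$)
$o = 28$ ($o = 7 \cdot 4 = 28$)
$R = -101$ ($R = 6 - 107 = -101$)
$\left(489 + \left(o + R\right)\right) E{\left(0,-5 \right)} = \left(489 + \left(28 - 101\right)\right) \left(- \frac{7}{5} - - \frac{5}{9}\right) = \left(489 - 73\right) \left(- \frac{7}{5} + \frac{5}{9}\right) = 416 \left(- \frac{38}{45}\right) = - \frac{15808}{45}$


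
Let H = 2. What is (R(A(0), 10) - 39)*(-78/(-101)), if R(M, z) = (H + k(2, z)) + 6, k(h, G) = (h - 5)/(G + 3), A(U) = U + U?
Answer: -2436/101 ≈ -24.119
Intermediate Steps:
A(U) = 2*U
k(h, G) = (-5 + h)/(3 + G)
R(M, z) = 8 - 3/(3 + z) (R(M, z) = (2 + (-5 + 2)/(3 + z)) + 6 = (2 - 3/(3 + z)) + 6 = 8 - 3/(3 + z))
(R(A(0), 10) - 39)*(-78/(-101)) = ((21 + 8*10)/(3 + 10) - 39)*(-78/(-101)) = ((21 + 80)/13 - 39)*(-78*(-1/101)) = ((1/13)*101 - 39)*(78/101) = (101/13 - 39)*(78/101) = -406/13*78/101 = -2436/101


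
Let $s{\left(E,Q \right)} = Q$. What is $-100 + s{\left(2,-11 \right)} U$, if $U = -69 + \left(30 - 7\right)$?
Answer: $406$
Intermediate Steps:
$U = -46$ ($U = -69 + 23 = -46$)
$-100 + s{\left(2,-11 \right)} U = -100 - -506 = -100 + 506 = 406$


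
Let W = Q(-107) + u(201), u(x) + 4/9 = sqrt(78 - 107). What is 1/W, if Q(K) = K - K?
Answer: -36/2365 - 81*I*sqrt(29)/2365 ≈ -0.015222 - 0.18444*I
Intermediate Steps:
u(x) = -4/9 + I*sqrt(29) (u(x) = -4/9 + sqrt(78 - 107) = -4/9 + sqrt(-29) = -4/9 + I*sqrt(29))
Q(K) = 0
W = -4/9 + I*sqrt(29) (W = 0 + (-4/9 + I*sqrt(29)) = -4/9 + I*sqrt(29) ≈ -0.44444 + 5.3852*I)
1/W = 1/(-4/9 + I*sqrt(29))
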